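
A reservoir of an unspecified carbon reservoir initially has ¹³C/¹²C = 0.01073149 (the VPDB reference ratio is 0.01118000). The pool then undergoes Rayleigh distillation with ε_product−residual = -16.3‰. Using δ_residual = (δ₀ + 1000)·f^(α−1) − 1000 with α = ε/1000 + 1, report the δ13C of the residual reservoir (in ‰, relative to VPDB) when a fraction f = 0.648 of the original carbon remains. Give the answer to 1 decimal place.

δ₀ = (0.01073149/0.01118000 − 1)×1000 = (0.959883 − 1)×1000 = -40.117‰
α − 1 = ε/1000 = -0.0163
f^(α−1) = 0.648^(-0.0163) = 1.007097
δ_res = (-40.117 + 1000) × 1.007097 − 1000 = 966.695 − 1000 = -33.30‰

-33.3‰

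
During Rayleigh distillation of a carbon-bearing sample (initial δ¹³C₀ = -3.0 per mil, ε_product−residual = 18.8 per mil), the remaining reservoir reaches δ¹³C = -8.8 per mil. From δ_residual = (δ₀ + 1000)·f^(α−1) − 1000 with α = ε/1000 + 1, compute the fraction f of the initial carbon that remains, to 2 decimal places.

0.73

α − 1 = ε/1000 = 0.0188
(δ_res + 1000)/(δ₀ + 1000) = (-8.8 + 1000)/(-3.0 + 1000) = 991.2/997.0 = 0.994183
f = 0.994183^(1/0.0188) = exp(ln(0.994183)/0.0188) = exp(-0.00583/0.0188)
f = exp(-0.3103) = 0.7332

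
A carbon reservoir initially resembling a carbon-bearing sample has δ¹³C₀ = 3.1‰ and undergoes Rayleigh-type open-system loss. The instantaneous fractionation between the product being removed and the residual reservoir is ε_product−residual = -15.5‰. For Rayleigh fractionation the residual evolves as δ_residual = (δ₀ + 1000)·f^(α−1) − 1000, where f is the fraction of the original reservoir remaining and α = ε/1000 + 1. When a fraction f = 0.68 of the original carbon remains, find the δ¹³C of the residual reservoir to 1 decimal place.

Rayleigh residual: δ_res = (δ₀ + 1000)·f^(α−1) − 1000
α = ε/1000 + 1 = 0.98450, so α − 1 = -0.01550
f^(α−1) = 0.68^(-0.01550) = 1.005996
δ_res = (3.1 + 1000) × 1.005996 − 1000 = 1009.114 − 1000 = 9.11‰

9.1‰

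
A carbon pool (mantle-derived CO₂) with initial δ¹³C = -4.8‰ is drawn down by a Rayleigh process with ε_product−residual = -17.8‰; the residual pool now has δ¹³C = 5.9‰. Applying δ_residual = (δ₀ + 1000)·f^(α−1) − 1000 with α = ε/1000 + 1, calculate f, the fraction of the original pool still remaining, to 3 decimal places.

0.548

α − 1 = ε/1000 = -0.0178
(δ_res + 1000)/(δ₀ + 1000) = (5.9 + 1000)/(-4.8 + 1000) = 1005.9/995.2 = 1.010752
f = 1.010752^(1/-0.0178) = exp(ln(1.010752)/-0.0178) = exp(0.01069/-0.0178)
f = exp(-0.6008) = 0.5484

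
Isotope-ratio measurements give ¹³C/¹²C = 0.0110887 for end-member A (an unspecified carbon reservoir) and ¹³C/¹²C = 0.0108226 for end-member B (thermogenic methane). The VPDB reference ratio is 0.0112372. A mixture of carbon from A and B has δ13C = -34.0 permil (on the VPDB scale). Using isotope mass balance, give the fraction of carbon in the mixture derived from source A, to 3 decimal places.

0.122

δ_A = (0.0110887/0.0112372 − 1)×1000 = (0.986785 − 1)×1000 = -13.215 permil
δ_B = (0.0108226/0.0112372 − 1)×1000 = (0.963105 − 1)×1000 = -36.895 permil
f_A = (δ_mix − δ_B)/(δ_A − δ_B) = (-34.0 − (-36.895))/(-13.215 − (-36.895))
f_A = 2.895 / 23.680 = 0.1223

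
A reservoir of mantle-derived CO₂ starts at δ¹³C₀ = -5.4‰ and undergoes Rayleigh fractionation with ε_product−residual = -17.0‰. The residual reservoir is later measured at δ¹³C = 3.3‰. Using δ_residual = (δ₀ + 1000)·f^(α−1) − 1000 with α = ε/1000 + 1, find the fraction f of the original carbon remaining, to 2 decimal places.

α − 1 = ε/1000 = -0.0170
(δ_res + 1000)/(δ₀ + 1000) = (3.3 + 1000)/(-5.4 + 1000) = 1003.3/994.6 = 1.008747
f = 1.008747^(1/-0.0170) = exp(ln(1.008747)/-0.0170) = exp(0.00871/-0.0170)
f = exp(-0.5123) = 0.5991

0.60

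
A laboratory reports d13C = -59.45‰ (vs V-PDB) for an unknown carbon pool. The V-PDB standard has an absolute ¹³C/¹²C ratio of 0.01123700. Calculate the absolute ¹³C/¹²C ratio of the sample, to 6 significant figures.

0.0105690

R_sample = R_standard × (d13C/1000 + 1)
R_sample = 0.01123700 × (-59.45/1000 + 1) = 0.01123700 × 0.940550
R_sample = 0.0105690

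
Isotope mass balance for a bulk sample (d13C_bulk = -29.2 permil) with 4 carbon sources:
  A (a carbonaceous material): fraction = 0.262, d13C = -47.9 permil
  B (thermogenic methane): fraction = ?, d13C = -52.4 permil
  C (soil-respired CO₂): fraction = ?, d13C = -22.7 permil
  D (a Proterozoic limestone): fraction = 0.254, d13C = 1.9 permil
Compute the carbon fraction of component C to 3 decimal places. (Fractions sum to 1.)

0.277

Let f_C and f_B be the unknown fractions; fractions sum to 1 so f_C + f_B = 0.484.
Mass balance: Σ fᵢ·δᵢ = δ_bulk ⇒ f_C·(-22.7) + f_B·(-52.4) = -29.2 − (-12.067) = -17.133
Substitute f_B = 0.484 − f_C:
f_C·(-22.7 − -52.4) = -17.133 − 0.484×(-52.4) = 8.229
f_C = 8.229 / 29.7 = 0.2771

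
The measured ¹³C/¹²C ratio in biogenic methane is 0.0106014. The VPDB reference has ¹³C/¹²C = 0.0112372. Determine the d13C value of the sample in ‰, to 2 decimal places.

d13C = (R_sample / R_standard − 1) × 1000
R_sample / R_standard = 0.0106014 / 0.0112372 = 0.943420
d13C = (0.943420 − 1) × 1000 = -56.580‰

-56.58‰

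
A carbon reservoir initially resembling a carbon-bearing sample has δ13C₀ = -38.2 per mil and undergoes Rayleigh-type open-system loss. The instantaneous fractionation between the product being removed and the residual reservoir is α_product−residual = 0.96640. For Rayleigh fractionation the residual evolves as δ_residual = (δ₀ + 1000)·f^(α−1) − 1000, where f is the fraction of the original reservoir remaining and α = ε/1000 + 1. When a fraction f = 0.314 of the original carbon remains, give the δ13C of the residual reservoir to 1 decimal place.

0.0 per mil

Rayleigh residual: δ_res = (δ₀ + 1000)·f^(α−1) − 1000
α − 1 = -0.03360
f^(α−1) = 0.314^(-0.03360) = 1.039688
δ_res = (-38.2 + 1000) × 1.039688 − 1000 = 999.972 − 1000 = -0.03 per mil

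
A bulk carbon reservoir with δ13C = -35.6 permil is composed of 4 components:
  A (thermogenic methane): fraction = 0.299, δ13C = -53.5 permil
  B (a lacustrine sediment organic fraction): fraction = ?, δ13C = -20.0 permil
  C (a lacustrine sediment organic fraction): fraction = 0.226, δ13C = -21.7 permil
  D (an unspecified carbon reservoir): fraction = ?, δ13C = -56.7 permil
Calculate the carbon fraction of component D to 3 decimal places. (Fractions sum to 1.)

Let f_D and f_B be the unknown fractions; fractions sum to 1 so f_D + f_B = 0.475.
Mass balance: Σ fᵢ·δᵢ = δ_bulk ⇒ f_D·(-56.7) + f_B·(-20.0) = -35.6 − (-20.901) = -14.699
Substitute f_B = 0.475 − f_D:
f_D·(-56.7 − -20.0) = -14.699 − 0.475×(-20.0) = -5.199
f_D = -5.199 / -36.7 = 0.1417

0.142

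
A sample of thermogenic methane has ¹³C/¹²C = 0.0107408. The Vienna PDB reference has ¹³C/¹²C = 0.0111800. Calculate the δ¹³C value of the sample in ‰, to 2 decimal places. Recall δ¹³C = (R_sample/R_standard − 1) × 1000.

-39.28‰

δ¹³C = (R_sample / R_standard − 1) × 1000
R_sample / R_standard = 0.0107408 / 0.0111800 = 0.960716
δ¹³C = (0.960716 − 1) × 1000 = -39.284‰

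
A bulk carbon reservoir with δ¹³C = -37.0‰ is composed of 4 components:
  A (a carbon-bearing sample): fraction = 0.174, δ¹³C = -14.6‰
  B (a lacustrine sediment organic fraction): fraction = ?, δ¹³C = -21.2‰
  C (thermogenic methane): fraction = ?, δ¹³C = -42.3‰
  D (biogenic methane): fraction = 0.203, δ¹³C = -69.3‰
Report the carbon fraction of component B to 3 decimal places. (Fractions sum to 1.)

Let f_B and f_C be the unknown fractions; fractions sum to 1 so f_B + f_C = 0.623.
Mass balance: Σ fᵢ·δᵢ = δ_bulk ⇒ f_B·(-21.2) + f_C·(-42.3) = -37.0 − (-16.608) = -20.392
Substitute f_C = 0.623 − f_B:
f_B·(-21.2 − -42.3) = -20.392 − 0.623×(-42.3) = 5.961
f_B = 5.961 / 21.1 = 0.2825

0.283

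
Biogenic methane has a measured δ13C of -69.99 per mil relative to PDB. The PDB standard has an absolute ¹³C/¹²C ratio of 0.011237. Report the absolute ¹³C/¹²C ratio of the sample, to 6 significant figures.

R_sample = R_standard × (δ13C/1000 + 1)
R_sample = 0.011237 × (-69.99/1000 + 1) = 0.011237 × 0.930010
R_sample = 0.0104505

0.0104505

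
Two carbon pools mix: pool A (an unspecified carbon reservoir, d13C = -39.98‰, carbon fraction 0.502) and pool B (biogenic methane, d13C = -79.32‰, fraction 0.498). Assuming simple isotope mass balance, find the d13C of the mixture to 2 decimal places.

-59.57‰

δ_mix = f_A·δ_A + f_B·δ_B
δ_mix = 0.502 × (-39.98) + 0.498 × (-79.32)
δ_mix = -20.070 + -39.501 = -59.571‰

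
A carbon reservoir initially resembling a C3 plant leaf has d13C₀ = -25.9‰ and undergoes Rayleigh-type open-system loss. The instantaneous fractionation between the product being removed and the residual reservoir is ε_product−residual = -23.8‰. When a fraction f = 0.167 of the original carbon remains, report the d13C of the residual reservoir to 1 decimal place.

Rayleigh residual: δ_res = (δ₀ + 1000)·f^(α−1) − 1000
α = ε/1000 + 1 = 0.97620, so α − 1 = -0.02380
f^(α−1) = 0.167^(-0.02380) = 1.043517
δ_res = (-25.9 + 1000) × 1.043517 − 1000 = 1016.489 − 1000 = 16.49‰

16.5‰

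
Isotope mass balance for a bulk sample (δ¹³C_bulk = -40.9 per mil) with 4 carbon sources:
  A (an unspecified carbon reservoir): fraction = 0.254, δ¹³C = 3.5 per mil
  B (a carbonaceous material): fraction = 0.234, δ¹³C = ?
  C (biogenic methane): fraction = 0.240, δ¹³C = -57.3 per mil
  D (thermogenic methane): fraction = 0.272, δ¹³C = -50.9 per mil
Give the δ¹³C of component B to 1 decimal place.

-60.7 per mil

Isotope mass balance: δ_bulk = Σ fᵢ·δᵢ.
-40.9 = 0.254×(3.5) + 0.234×δ_B + 0.240×(-57.3) + 0.272×(-50.9)
0.234·δ_B = -40.9 − (-26.708) = -14.192
δ_B = -14.192 / 0.234 = -60.65 per mil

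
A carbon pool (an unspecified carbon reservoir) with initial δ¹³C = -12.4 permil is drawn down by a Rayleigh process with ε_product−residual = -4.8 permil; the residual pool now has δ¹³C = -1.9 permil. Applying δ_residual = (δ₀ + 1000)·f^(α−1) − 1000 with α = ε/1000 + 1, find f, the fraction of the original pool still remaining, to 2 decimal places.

0.11

α − 1 = ε/1000 = -0.0048
(δ_res + 1000)/(δ₀ + 1000) = (-1.9 + 1000)/(-12.4 + 1000) = 998.1/987.6 = 1.010632
f = 1.010632^(1/-0.0048) = exp(ln(1.010632)/-0.0048) = exp(0.01058/-0.0048)
f = exp(-2.2033) = 0.1104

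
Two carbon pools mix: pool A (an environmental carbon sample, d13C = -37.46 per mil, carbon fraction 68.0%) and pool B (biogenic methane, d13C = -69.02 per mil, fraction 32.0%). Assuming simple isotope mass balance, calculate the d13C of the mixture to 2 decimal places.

-47.56 per mil

δ_mix = f_A·δ_A + f_B·δ_B
δ_mix = 0.680 × (-37.46) + 0.320 × (-69.02)
δ_mix = -25.473 + -22.086 = -47.559 per mil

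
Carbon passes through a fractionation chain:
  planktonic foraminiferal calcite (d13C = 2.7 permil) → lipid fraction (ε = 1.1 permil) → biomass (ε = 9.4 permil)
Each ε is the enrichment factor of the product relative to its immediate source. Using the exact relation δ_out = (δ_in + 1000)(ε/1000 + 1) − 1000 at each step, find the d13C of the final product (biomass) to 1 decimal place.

13.2 permil

step 1: δ = (2.70 + 1000)·(1.1/1000 + 1) − 1000 = 3.80 permil
step 2: δ = (3.80 + 1000)·(9.4/1000 + 1) − 1000 = 13.24 permil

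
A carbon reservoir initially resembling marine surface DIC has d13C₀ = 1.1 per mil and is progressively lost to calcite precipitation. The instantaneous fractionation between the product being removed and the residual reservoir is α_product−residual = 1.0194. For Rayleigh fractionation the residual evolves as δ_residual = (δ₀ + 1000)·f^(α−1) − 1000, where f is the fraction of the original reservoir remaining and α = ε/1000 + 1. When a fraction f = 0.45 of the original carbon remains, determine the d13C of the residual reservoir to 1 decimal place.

-14.3 per mil

Rayleigh residual: δ_res = (δ₀ + 1000)·f^(α−1) − 1000
α − 1 = 0.01940
f^(α−1) = 0.45^(0.01940) = 0.984628
δ_res = (1.1 + 1000) × 0.984628 − 1000 = 985.711 − 1000 = -14.29 per mil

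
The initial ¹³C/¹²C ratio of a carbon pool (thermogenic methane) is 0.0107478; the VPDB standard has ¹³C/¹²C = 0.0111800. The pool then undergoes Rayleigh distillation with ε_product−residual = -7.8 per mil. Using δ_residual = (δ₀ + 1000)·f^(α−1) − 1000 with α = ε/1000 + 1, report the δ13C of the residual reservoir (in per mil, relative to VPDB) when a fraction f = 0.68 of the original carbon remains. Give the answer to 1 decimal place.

δ₀ = (0.0107478/0.0111800 − 1)×1000 = (0.961342 − 1)×1000 = -38.658 per mil
α − 1 = ε/1000 = -0.0078
f^(α−1) = 0.68^(-0.0078) = 1.003013
δ_res = (-38.658 + 1000) × 1.003013 − 1000 = 964.238 − 1000 = -35.76 per mil

-35.8 per mil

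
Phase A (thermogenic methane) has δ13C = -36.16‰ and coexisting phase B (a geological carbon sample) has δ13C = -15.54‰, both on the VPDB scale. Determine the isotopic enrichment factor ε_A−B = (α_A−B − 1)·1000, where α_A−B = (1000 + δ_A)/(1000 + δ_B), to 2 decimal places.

α_A−B = (1000 + -36.16) / (1000 + -15.54) = 963.84 / 984.46 = 0.979055
ε_A−B = (0.979055 − 1) × 1000 = -20.945‰
(The approximation ε ≈ δ_A − δ_B would give -20.62‰.)

-20.95‰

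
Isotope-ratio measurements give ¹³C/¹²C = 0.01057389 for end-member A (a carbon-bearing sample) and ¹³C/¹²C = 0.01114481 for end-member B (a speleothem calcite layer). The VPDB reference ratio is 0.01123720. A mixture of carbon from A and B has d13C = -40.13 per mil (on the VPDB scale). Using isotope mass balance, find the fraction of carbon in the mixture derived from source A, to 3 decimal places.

δ_A = (0.01057389/0.01123720 − 1)×1000 = (0.940972 − 1)×1000 = -59.028 per mil
δ_B = (0.01114481/0.01123720 − 1)×1000 = (0.991778 − 1)×1000 = -8.222 per mil
f_A = (δ_mix − δ_B)/(δ_A − δ_B) = (-40.13 − (-8.222))/(-59.028 − (-8.222))
f_A = -31.908 / -50.806 = 0.6280

0.628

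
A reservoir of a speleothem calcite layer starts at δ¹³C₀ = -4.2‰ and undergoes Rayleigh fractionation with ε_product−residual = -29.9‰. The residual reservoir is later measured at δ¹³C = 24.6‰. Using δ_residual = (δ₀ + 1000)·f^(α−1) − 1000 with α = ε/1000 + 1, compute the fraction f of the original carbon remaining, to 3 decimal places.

0.385

α − 1 = ε/1000 = -0.0299
(δ_res + 1000)/(δ₀ + 1000) = (24.6 + 1000)/(-4.2 + 1000) = 1024.6/995.8 = 1.028921
f = 1.028921^(1/-0.0299) = exp(ln(1.028921)/-0.0299) = exp(0.02851/-0.0299)
f = exp(-0.9535) = 0.3854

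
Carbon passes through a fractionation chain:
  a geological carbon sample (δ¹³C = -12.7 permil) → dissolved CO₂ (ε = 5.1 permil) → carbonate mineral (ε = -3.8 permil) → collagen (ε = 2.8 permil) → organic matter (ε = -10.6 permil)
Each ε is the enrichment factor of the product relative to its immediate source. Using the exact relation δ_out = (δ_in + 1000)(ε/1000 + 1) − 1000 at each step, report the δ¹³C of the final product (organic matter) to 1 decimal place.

-19.2 permil

step 1: δ = (-12.70 + 1000)·(5.1/1000 + 1) − 1000 = -7.66 permil
step 2: δ = (-7.66 + 1000)·(-3.8/1000 + 1) − 1000 = -11.44 permil
step 3: δ = (-11.44 + 1000)·(2.8/1000 + 1) − 1000 = -8.67 permil
step 4: δ = (-8.67 + 1000)·(-10.6/1000 + 1) − 1000 = -19.18 permil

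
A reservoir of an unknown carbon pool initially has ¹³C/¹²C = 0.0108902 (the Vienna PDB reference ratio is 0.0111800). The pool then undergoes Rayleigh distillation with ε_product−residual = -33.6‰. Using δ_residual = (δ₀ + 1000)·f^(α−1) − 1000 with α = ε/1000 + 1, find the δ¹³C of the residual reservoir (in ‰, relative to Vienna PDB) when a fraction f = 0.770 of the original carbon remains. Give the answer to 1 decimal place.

δ₀ = (0.0108902/0.0111800 − 1)×1000 = (0.974079 − 1)×1000 = -25.921‰
α − 1 = ε/1000 = -0.0336
f^(α−1) = 0.770^(-0.0336) = 1.008821
δ_res = (-25.921 + 1000) × 1.008821 − 1000 = 982.671 − 1000 = -17.33‰

-17.3‰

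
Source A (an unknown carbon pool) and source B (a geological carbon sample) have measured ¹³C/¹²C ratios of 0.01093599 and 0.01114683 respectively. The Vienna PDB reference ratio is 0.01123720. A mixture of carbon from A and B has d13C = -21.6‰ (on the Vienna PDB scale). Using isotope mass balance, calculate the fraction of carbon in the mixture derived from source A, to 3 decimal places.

δ_A = (0.01093599/0.01123720 − 1)×1000 = (0.973195 − 1)×1000 = -26.805‰
δ_B = (0.01114683/0.01123720 − 1)×1000 = (0.991958 − 1)×1000 = -8.042‰
f_A = (δ_mix − δ_B)/(δ_A − δ_B) = (-21.6 − (-8.042))/(-26.805 − (-8.042))
f_A = -13.558 / -18.763 = 0.7226

0.723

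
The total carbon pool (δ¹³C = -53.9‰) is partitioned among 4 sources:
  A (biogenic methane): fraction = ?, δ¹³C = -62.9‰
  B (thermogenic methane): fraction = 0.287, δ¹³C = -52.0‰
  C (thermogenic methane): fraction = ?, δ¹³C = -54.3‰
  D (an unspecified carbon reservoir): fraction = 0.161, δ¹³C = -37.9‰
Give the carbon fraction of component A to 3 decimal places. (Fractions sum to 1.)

Let f_A and f_C be the unknown fractions; fractions sum to 1 so f_A + f_C = 0.552.
Mass balance: Σ fᵢ·δᵢ = δ_bulk ⇒ f_A·(-62.9) + f_C·(-54.3) = -53.9 − (-21.026) = -32.874
Substitute f_C = 0.552 − f_A:
f_A·(-62.9 − -54.3) = -32.874 − 0.552×(-54.3) = -2.900
f_A = -2.900 / -8.6 = 0.3373

0.337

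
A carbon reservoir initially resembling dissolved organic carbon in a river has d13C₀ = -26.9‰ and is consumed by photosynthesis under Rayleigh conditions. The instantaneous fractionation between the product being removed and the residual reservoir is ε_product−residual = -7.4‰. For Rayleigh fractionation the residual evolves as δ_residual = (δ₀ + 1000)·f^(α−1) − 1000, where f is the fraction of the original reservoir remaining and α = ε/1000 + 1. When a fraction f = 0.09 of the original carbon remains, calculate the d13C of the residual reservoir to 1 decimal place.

Rayleigh residual: δ_res = (δ₀ + 1000)·f^(α−1) − 1000
α = ε/1000 + 1 = 0.99260, so α − 1 = -0.00740
f^(α−1) = 0.09^(-0.00740) = 1.017978
δ_res = (-26.9 + 1000) × 1.017978 − 1000 = 990.595 − 1000 = -9.41‰

-9.4‰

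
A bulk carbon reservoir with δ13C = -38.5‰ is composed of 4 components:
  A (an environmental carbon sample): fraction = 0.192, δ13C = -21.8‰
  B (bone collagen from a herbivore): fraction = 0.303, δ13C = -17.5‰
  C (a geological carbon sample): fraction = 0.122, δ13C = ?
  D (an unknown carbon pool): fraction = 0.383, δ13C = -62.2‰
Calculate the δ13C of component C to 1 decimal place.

Isotope mass balance: δ_bulk = Σ fᵢ·δᵢ.
-38.5 = 0.192×(-21.8) + 0.303×(-17.5) + 0.122×δ_C + 0.383×(-62.2)
0.122·δ_C = -38.5 − (-33.311) = -5.189
δ_C = -5.189 / 0.122 = -42.54‰

-42.5‰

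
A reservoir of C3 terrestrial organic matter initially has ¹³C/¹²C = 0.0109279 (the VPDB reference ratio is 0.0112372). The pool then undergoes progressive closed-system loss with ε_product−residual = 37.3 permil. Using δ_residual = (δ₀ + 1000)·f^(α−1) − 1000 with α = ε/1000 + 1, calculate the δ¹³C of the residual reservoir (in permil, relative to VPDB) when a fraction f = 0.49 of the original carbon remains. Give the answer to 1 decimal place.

-53.1 permil

δ₀ = (0.0109279/0.0112372 − 1)×1000 = (0.972475 − 1)×1000 = -27.525 permil
α − 1 = ε/1000 = 0.0373
f^(α−1) = 0.49^(0.0373) = 0.973743
δ_res = (-27.525 + 1000) × 0.973743 − 1000 = 946.941 − 1000 = -53.06 permil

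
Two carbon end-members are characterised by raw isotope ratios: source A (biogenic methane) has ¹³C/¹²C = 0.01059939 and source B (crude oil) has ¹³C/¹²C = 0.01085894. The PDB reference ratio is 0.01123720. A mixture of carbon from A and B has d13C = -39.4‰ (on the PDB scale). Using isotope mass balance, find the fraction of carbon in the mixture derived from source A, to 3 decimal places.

δ_A = (0.01059939/0.01123720 − 1)×1000 = (0.943241 − 1)×1000 = -56.759‰
δ_B = (0.01085894/0.01123720 − 1)×1000 = (0.966339 − 1)×1000 = -33.661‰
f_A = (δ_mix − δ_B)/(δ_A − δ_B) = (-39.4 − (-33.661))/(-56.759 − (-33.661))
f_A = -5.739 / -23.097 = 0.2485

0.248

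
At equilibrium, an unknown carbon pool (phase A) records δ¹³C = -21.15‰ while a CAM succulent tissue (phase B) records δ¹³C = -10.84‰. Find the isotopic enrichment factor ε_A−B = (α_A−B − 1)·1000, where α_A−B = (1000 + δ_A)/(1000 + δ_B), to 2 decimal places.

-10.42‰

α_A−B = (1000 + -21.15) / (1000 + -10.84) = 978.85 / 989.16 = 0.989577
ε_A−B = (0.989577 − 1) × 1000 = -10.423‰
(The approximation ε ≈ δ_A − δ_B would give -10.31‰.)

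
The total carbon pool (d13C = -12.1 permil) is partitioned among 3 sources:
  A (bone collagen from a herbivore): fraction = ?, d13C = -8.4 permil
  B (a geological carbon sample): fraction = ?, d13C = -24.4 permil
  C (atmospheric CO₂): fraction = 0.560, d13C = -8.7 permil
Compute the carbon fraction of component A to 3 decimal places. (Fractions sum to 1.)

Let f_A and f_B be the unknown fractions; fractions sum to 1 so f_A + f_B = 0.440.
Mass balance: Σ fᵢ·δᵢ = δ_bulk ⇒ f_A·(-8.4) + f_B·(-24.4) = -12.1 − (-4.872) = -7.228
Substitute f_B = 0.440 − f_A:
f_A·(-8.4 − -24.4) = -7.228 − 0.440×(-24.4) = 3.508
f_A = 3.508 / 16.0 = 0.2192

0.219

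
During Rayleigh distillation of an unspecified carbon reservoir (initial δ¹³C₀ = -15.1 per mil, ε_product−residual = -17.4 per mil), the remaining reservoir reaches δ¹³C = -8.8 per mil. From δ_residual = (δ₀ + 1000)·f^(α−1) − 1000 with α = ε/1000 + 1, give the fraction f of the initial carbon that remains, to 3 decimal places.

0.693

α − 1 = ε/1000 = -0.0174
(δ_res + 1000)/(δ₀ + 1000) = (-8.8 + 1000)/(-15.1 + 1000) = 991.2/984.9 = 1.006397
f = 1.006397^(1/-0.0174) = exp(ln(1.006397)/-0.0174) = exp(0.00638/-0.0174)
f = exp(-0.3664) = 0.6932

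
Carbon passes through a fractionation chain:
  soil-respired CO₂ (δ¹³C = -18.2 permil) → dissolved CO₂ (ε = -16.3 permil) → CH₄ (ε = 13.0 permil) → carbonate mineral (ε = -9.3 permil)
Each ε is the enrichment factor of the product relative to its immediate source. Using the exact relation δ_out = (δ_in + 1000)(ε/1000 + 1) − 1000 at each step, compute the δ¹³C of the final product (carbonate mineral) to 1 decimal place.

-30.7 permil

step 1: δ = (-18.20 + 1000)·(-16.3/1000 + 1) − 1000 = -34.20 permil
step 2: δ = (-34.20 + 1000)·(13.0/1000 + 1) − 1000 = -21.65 permil
step 3: δ = (-21.65 + 1000)·(-9.3/1000 + 1) − 1000 = -30.75 permil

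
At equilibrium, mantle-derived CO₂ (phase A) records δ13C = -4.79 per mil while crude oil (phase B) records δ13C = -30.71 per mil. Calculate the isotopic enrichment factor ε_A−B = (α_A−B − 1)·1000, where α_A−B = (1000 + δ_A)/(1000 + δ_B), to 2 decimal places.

α_A−B = (1000 + -4.79) / (1000 + -30.71) = 995.21 / 969.29 = 1.026741
ε_A−B = (1.026741 − 1) × 1000 = 26.741 per mil
(The approximation ε ≈ δ_A − δ_B would give 25.92 per mil.)

26.74 per mil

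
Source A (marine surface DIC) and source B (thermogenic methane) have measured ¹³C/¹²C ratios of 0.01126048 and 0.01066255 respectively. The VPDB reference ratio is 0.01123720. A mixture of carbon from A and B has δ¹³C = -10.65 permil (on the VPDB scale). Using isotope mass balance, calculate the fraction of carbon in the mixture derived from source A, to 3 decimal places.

δ_A = (0.01126048/0.01123720 − 1)×1000 = (1.002072 − 1)×1000 = 2.072 permil
δ_B = (0.01066255/0.01123720 − 1)×1000 = (0.948862 − 1)×1000 = -51.138 permil
f_A = (δ_mix − δ_B)/(δ_A − δ_B) = (-10.65 − (-51.138))/(2.072 − (-51.138))
f_A = 40.488 / 53.210 = 0.7609

0.761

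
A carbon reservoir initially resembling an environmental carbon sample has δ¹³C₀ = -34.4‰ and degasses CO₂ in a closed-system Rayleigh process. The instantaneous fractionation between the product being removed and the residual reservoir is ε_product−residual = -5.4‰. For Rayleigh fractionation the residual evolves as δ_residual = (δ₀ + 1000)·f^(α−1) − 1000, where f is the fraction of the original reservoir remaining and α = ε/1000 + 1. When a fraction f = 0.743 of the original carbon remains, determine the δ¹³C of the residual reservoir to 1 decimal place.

-32.8‰

Rayleigh residual: δ_res = (δ₀ + 1000)·f^(α−1) − 1000
α = ε/1000 + 1 = 0.99460, so α − 1 = -0.00540
f^(α−1) = 0.743^(-0.00540) = 1.001605
δ_res = (-34.4 + 1000) × 1.001605 − 1000 = 967.150 − 1000 = -32.85‰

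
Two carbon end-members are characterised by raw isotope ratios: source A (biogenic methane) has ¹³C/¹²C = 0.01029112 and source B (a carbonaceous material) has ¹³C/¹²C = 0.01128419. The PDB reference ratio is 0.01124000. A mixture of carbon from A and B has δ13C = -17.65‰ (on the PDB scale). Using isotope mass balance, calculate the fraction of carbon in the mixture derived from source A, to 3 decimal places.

0.244

δ_A = (0.01029112/0.01124000 − 1)×1000 = (0.915580 − 1)×1000 = -84.420‰
δ_B = (0.01128419/0.01124000 − 1)×1000 = (1.003931 − 1)×1000 = 3.931‰
f_A = (δ_mix − δ_B)/(δ_A − δ_B) = (-17.65 − (3.931))/(-84.420 − (3.931))
f_A = -21.581 / -88.351 = 0.2443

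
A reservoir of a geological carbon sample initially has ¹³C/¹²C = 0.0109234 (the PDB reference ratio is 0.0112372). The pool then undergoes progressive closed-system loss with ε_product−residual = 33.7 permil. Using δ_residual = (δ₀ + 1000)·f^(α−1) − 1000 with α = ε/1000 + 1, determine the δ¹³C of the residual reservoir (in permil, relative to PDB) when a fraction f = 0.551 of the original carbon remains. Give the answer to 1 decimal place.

-47.3 permil

δ₀ = (0.0109234/0.0112372 − 1)×1000 = (0.972075 − 1)×1000 = -27.925 permil
α − 1 = ε/1000 = 0.0337
f^(α−1) = 0.551^(0.0337) = 0.980114
δ_res = (-27.925 + 1000) × 0.980114 − 1000 = 952.745 − 1000 = -47.26 permil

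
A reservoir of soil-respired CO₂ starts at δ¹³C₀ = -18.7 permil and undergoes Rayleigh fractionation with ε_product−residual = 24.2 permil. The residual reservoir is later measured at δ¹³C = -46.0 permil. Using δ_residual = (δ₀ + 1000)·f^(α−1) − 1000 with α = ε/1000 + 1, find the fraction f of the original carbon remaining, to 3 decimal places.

0.312

α − 1 = ε/1000 = 0.0242
(δ_res + 1000)/(δ₀ + 1000) = (-46.0 + 1000)/(-18.7 + 1000) = 954.0/981.3 = 0.972180
f = 0.972180^(1/0.0242) = exp(ln(0.972180)/0.0242) = exp(-0.02821/0.0242)
f = exp(-1.1659) = 0.3116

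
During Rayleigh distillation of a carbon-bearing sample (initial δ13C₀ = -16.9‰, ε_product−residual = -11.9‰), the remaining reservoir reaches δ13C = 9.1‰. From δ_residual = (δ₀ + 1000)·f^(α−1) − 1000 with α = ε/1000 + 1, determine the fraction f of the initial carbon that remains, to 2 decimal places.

α − 1 = ε/1000 = -0.0119
(δ_res + 1000)/(δ₀ + 1000) = (9.1 + 1000)/(-16.9 + 1000) = 1009.1/983.1 = 1.026447
f = 1.026447^(1/-0.0119) = exp(ln(1.026447)/-0.0119) = exp(0.02610/-0.0119)
f = exp(-2.1936) = 0.1115

0.11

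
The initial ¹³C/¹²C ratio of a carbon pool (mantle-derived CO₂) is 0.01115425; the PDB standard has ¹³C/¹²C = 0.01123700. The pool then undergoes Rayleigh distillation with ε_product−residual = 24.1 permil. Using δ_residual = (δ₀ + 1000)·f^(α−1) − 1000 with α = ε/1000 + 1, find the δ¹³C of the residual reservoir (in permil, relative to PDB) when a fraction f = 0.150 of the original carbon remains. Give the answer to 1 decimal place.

δ₀ = (0.01115425/0.01123700 − 1)×1000 = (0.992636 − 1)×1000 = -7.364 permil
α − 1 = ε/1000 = 0.0241
f^(α−1) = 0.150^(0.0241) = 0.955309
δ_res = (-7.364 + 1000) × 0.955309 − 1000 = 948.274 − 1000 = -51.73 permil

-51.7 permil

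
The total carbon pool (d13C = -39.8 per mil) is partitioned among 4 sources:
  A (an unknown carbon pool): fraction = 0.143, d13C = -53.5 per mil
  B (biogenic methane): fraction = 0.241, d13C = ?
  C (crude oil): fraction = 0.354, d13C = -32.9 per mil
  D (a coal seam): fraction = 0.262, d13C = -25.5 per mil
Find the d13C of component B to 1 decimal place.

-57.4 per mil

Isotope mass balance: δ_bulk = Σ fᵢ·δᵢ.
-39.8 = 0.143×(-53.5) + 0.241×δ_B + 0.354×(-32.9) + 0.262×(-25.5)
0.241·δ_B = -39.8 − (-25.978) = -13.822
δ_B = -13.822 / 0.241 = -57.35 per mil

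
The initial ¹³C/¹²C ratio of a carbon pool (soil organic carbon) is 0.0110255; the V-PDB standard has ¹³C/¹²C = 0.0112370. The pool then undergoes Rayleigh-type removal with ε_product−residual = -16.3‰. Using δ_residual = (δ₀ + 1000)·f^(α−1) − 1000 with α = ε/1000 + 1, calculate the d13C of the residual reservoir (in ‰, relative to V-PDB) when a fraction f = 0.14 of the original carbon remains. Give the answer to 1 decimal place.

δ₀ = (0.0110255/0.0112370 − 1)×1000 = (0.981178 − 1)×1000 = -18.822‰
α − 1 = ε/1000 = -0.0163
f^(α−1) = 0.14^(-0.0163) = 1.032567
δ_res = (-18.822 + 1000) × 1.032567 − 1000 = 1013.132 − 1000 = 13.13‰

13.1‰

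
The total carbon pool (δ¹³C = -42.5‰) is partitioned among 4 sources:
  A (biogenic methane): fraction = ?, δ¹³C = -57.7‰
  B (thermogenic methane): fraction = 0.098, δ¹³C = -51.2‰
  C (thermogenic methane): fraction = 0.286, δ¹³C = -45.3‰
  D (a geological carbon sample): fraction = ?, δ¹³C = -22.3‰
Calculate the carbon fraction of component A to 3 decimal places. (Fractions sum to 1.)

0.305

Let f_A and f_D be the unknown fractions; fractions sum to 1 so f_A + f_D = 0.616.
Mass balance: Σ fᵢ·δᵢ = δ_bulk ⇒ f_A·(-57.7) + f_D·(-22.3) = -42.5 − (-17.973) = -24.527
Substitute f_D = 0.616 − f_A:
f_A·(-57.7 − -22.3) = -24.527 − 0.616×(-22.3) = -10.790
f_A = -10.790 / -35.4 = 0.3048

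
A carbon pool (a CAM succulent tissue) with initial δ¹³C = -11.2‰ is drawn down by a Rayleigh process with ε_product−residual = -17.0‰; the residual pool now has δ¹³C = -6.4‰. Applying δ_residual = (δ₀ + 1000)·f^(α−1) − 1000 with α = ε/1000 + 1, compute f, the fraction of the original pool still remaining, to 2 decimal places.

0.75

α − 1 = ε/1000 = -0.0170
(δ_res + 1000)/(δ₀ + 1000) = (-6.4 + 1000)/(-11.2 + 1000) = 993.6/988.8 = 1.004854
f = 1.004854^(1/-0.0170) = exp(ln(1.004854)/-0.0170) = exp(0.00484/-0.0170)
f = exp(-0.2849) = 0.7521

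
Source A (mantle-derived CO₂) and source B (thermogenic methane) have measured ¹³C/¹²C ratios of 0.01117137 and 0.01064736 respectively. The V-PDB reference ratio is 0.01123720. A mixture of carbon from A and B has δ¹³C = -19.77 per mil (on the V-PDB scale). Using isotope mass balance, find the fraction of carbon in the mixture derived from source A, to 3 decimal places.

δ_A = (0.01117137/0.01123720 − 1)×1000 = (0.994142 − 1)×1000 = -5.858 per mil
δ_B = (0.01064736/0.01123720 − 1)×1000 = (0.947510 − 1)×1000 = -52.490 per mil
f_A = (δ_mix − δ_B)/(δ_A − δ_B) = (-19.77 − (-52.490))/(-5.858 − (-52.490))
f_A = 32.720 / 46.632 = 0.7017

0.702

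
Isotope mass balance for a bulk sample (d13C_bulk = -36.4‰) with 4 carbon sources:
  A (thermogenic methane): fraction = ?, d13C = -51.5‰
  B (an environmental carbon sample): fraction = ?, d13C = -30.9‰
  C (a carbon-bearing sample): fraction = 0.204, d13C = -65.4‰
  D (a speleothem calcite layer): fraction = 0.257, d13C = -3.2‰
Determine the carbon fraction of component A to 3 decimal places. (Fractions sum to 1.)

Let f_A and f_B be the unknown fractions; fractions sum to 1 so f_A + f_B = 0.539.
Mass balance: Σ fᵢ·δᵢ = δ_bulk ⇒ f_A·(-51.5) + f_B·(-30.9) = -36.4 − (-14.164) = -22.236
Substitute f_B = 0.539 − f_A:
f_A·(-51.5 − -30.9) = -22.236 − 0.539×(-30.9) = -5.581
f_A = -5.581 / -20.6 = 0.2709

0.271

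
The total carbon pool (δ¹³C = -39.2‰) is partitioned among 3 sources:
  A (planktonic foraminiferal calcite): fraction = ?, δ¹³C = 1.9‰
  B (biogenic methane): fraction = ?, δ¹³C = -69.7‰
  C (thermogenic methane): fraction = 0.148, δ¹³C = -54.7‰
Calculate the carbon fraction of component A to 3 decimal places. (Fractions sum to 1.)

0.395

Let f_A and f_B be the unknown fractions; fractions sum to 1 so f_A + f_B = 0.852.
Mass balance: Σ fᵢ·δᵢ = δ_bulk ⇒ f_A·(1.9) + f_B·(-69.7) = -39.2 − (-8.096) = -31.104
Substitute f_B = 0.852 − f_A:
f_A·(1.9 − -69.7) = -31.104 − 0.852×(-69.7) = 28.280
f_A = 28.280 / 71.6 = 0.3950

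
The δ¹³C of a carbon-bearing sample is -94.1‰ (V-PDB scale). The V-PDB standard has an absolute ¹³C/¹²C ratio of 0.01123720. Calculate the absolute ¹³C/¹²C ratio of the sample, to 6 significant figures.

0.0101798

R_sample = R_standard × (δ¹³C/1000 + 1)
R_sample = 0.01123720 × (-94.1/1000 + 1) = 0.01123720 × 0.905900
R_sample = 0.0101798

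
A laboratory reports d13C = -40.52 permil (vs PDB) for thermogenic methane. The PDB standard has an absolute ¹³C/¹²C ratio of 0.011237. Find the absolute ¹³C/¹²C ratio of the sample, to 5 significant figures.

0.010782

R_sample = R_standard × (d13C/1000 + 1)
R_sample = 0.011237 × (-40.52/1000 + 1) = 0.011237 × 0.959480
R_sample = 0.0107817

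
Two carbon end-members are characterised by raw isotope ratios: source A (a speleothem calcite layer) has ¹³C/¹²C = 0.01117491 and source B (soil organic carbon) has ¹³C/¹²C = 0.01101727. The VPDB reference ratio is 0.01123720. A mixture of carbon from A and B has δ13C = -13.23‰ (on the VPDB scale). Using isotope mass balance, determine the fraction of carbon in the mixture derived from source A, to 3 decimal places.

δ_A = (0.01117491/0.01123720 − 1)×1000 = (0.994457 − 1)×1000 = -5.543‰
δ_B = (0.01101727/0.01123720 − 1)×1000 = (0.980428 − 1)×1000 = -19.572‰
f_A = (δ_mix − δ_B)/(δ_A − δ_B) = (-13.23 − (-19.572))/(-5.543 − (-19.572))
f_A = 6.342 / 14.028 = 0.4521

0.452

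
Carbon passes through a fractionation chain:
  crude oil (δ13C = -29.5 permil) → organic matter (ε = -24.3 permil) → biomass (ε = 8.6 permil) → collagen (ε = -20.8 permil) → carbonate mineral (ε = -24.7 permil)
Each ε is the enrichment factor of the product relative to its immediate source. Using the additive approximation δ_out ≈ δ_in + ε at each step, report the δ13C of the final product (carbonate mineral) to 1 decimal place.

-90.7 permil

step 1: δ ≈ -29.5 + (-24.3) = -53.8 permil
step 2: δ ≈ -53.8 + (8.6) = -45.2 permil
step 3: δ ≈ -45.2 + (-20.8) = -66.0 permil
step 4: δ ≈ -66.0 + (-24.7) = -90.7 permil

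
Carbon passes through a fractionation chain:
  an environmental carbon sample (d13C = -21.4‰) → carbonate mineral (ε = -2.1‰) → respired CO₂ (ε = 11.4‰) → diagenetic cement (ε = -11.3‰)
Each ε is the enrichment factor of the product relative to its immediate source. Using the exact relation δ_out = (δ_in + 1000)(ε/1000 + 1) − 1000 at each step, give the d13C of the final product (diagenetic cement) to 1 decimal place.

-23.5‰

step 1: δ = (-21.40 + 1000)·(-2.1/1000 + 1) − 1000 = -23.46‰
step 2: δ = (-23.46 + 1000)·(11.4/1000 + 1) − 1000 = -12.32‰
step 3: δ = (-12.32 + 1000)·(-11.3/1000 + 1) − 1000 = -23.48‰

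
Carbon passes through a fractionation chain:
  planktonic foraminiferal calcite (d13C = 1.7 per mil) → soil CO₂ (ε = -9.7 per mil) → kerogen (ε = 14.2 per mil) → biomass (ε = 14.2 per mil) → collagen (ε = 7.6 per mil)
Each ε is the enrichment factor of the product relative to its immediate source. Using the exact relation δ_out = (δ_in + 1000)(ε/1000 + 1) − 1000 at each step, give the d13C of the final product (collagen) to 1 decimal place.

28.1 per mil

step 1: δ = (1.70 + 1000)·(-9.7/1000 + 1) − 1000 = -8.02 per mil
step 2: δ = (-8.02 + 1000)·(14.2/1000 + 1) − 1000 = 6.07 per mil
step 3: δ = (6.07 + 1000)·(14.2/1000 + 1) − 1000 = 20.36 per mil
step 4: δ = (20.36 + 1000)·(7.6/1000 + 1) − 1000 = 28.11 per mil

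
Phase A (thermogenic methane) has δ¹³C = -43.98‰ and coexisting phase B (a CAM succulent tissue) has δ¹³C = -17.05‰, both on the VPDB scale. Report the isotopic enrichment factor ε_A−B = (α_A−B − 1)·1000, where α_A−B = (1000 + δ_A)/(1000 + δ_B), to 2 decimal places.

-27.40‰

α_A−B = (1000 + -43.98) / (1000 + -17.05) = 956.02 / 982.95 = 0.972603
ε_A−B = (0.972603 − 1) × 1000 = -27.397‰
(The approximation ε ≈ δ_A − δ_B would give -26.93‰.)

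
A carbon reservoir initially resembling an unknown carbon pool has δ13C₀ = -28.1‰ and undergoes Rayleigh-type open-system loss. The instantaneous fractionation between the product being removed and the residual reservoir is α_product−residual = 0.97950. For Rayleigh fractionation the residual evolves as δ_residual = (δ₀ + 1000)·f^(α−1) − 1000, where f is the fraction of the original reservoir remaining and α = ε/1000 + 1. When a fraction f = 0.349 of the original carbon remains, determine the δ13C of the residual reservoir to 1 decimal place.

-6.9‰

Rayleigh residual: δ_res = (δ₀ + 1000)·f^(α−1) − 1000
α − 1 = -0.02050
f^(α−1) = 0.349^(-0.02050) = 1.021815
δ_res = (-28.1 + 1000) × 1.021815 − 1000 = 993.102 − 1000 = -6.90‰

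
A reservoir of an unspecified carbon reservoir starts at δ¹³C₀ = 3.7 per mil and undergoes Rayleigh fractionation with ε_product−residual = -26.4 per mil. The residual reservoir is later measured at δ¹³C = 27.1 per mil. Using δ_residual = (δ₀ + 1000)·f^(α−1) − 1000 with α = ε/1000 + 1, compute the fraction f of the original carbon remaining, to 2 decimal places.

α − 1 = ε/1000 = -0.0264
(δ_res + 1000)/(δ₀ + 1000) = (27.1 + 1000)/(3.7 + 1000) = 1027.1/1003.7 = 1.023314
f = 1.023314^(1/-0.0264) = exp(ln(1.023314)/-0.0264) = exp(0.02305/-0.0264)
f = exp(-0.8730) = 0.4177

0.42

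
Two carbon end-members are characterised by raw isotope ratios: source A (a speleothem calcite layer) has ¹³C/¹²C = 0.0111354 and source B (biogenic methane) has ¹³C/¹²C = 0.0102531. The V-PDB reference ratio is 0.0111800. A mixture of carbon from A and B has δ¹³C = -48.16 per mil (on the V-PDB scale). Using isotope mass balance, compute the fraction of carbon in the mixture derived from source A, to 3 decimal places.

0.440

δ_A = (0.0111354/0.0111800 − 1)×1000 = (0.996011 − 1)×1000 = -3.989 per mil
δ_B = (0.0102531/0.0111800 − 1)×1000 = (0.917093 − 1)×1000 = -82.907 per mil
f_A = (δ_mix − δ_B)/(δ_A − δ_B) = (-48.16 − (-82.907))/(-3.989 − (-82.907))
f_A = 34.747 / 78.918 = 0.4403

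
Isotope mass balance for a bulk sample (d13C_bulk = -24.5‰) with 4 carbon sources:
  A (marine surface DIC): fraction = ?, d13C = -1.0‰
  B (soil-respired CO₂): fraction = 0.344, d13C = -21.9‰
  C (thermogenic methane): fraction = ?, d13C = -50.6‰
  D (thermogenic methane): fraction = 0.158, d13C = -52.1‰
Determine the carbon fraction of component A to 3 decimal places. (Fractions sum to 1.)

0.332

Let f_A and f_C be the unknown fractions; fractions sum to 1 so f_A + f_C = 0.498.
Mass balance: Σ fᵢ·δᵢ = δ_bulk ⇒ f_A·(-1.0) + f_C·(-50.6) = -24.5 − (-15.765) = -8.735
Substitute f_C = 0.498 − f_A:
f_A·(-1.0 − -50.6) = -8.735 − 0.498×(-50.6) = 16.464
f_A = 16.464 / 49.6 = 0.3319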